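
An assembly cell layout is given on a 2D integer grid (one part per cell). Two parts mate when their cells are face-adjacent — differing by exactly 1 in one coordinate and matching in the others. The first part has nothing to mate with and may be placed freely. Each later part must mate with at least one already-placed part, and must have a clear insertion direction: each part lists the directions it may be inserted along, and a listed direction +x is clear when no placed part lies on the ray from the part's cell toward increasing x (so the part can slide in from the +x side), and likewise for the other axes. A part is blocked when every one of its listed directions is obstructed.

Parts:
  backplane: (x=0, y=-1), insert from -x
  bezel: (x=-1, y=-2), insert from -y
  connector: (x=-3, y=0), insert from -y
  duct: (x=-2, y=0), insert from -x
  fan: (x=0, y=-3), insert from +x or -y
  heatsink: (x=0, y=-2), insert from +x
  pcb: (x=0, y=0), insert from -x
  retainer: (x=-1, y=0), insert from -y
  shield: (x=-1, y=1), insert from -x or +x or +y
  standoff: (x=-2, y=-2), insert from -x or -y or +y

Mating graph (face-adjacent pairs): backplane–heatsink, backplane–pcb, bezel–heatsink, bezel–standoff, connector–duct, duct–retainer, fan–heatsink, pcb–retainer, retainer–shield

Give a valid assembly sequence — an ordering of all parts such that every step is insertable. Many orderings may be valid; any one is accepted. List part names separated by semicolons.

backplane; pcb; retainer; duct; connector; shield; heatsink; fan; bezel; standoff

1. backplane@(0, -1) [-x clear] — {backplane}
2. pcb@(0, 0) [-x clear] — {backplane, pcb}
3. retainer@(-1, 0) [-y clear] — {backplane, pcb, retainer}
4. duct@(-2, 0) [-x clear] — {backplane, duct, pcb, retainer}
5. connector@(-3, 0) [-y clear] — {backplane, connector, duct, pcb, retainer}
6. shield@(-1, 1) [-x clear] — {backplane, connector, duct, pcb, retainer, shield}
7. heatsink@(0, -2) [+x clear] — {backplane, connector, duct, heatsink, pcb, retainer, shield}
8. fan@(0, -3) [+x clear] — {backplane, connector, duct, fan, heatsink, pcb, retainer, shield}
9. bezel@(-1, -2) [-y clear] — {backplane, bezel, connector, duct, fan, heatsink, pcb, retainer, shield}
10. standoff@(-2, -2) [-x clear] — {backplane, bezel, connector, duct, fan, heatsink, pcb, retainer, shield, standoff}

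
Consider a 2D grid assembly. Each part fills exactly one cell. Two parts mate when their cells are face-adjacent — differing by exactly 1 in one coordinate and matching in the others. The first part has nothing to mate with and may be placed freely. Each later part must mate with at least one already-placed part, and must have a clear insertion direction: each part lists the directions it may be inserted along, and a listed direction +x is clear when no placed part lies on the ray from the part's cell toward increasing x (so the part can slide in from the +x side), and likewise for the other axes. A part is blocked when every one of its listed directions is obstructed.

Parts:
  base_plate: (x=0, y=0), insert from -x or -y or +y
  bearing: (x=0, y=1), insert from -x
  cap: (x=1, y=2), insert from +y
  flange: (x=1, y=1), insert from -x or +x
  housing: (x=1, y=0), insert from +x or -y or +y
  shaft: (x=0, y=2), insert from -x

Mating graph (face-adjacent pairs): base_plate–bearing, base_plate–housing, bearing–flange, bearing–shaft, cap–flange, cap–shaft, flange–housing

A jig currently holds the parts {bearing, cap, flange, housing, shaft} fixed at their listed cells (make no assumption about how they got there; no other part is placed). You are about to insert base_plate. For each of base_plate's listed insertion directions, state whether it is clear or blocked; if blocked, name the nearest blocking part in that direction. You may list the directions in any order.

+y: blocked by bearing; -x: clear; -y: clear

-x: ray from base_plate(0, 0) has no placed part ⇒ clear
-y: ray from base_plate(0, 0) has no placed part ⇒ clear
+y: nearest on ray is bearing@(0, 1) ⇒ blocked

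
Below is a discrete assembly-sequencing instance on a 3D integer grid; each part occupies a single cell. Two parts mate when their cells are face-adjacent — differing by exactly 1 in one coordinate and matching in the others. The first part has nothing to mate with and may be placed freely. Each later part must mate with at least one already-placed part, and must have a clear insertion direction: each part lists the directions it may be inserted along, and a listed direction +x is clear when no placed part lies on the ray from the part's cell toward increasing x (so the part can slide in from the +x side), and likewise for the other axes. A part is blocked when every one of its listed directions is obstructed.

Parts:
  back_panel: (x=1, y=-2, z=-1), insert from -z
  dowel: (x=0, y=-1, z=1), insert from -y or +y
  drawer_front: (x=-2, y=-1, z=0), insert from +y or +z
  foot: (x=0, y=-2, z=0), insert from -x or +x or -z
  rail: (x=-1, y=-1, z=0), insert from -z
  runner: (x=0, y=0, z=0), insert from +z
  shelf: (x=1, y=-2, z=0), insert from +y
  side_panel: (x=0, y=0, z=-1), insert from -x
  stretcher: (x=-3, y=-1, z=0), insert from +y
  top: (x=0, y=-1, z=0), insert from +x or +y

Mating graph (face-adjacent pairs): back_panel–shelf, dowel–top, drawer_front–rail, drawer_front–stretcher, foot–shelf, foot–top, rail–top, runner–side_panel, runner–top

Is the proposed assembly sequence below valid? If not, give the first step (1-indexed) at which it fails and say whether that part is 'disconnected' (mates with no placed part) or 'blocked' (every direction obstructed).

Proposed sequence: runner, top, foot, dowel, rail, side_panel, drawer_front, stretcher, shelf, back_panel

1. runner@(0, 0, 0) [+z clear] — {runner}
2. top@(0, -1, 0) [+x clear] — {runner, top}
3. foot@(0, -2, 0) [-x clear] — {foot, runner, top}
4. dowel@(0, -1, 1) [-y clear] — {dowel, foot, runner, top}
5. rail@(-1, -1, 0) [-z clear] — {dowel, foot, rail, runner, top}
6. side_panel@(0, 0, -1) [-x clear] — {dowel, foot, rail, runner, side_panel, top}
7. drawer_front@(-2, -1, 0) [+y clear] — {dowel, drawer_front, foot, rail, runner, side_panel, top}
8. stretcher@(-3, -1, 0) [+y clear] — {dowel, drawer_front, foot, rail, runner, side_panel, stretcher, top}
9. shelf@(1, -2, 0) [+y clear] — {dowel, drawer_front, foot, rail, runner, shelf, side_panel, stretcher, top}
10. back_panel@(1, -2, -1) [-z clear] — {back_panel, dowel, drawer_front, foot, rail, runner, shelf, side_panel, stretcher, top}

Valid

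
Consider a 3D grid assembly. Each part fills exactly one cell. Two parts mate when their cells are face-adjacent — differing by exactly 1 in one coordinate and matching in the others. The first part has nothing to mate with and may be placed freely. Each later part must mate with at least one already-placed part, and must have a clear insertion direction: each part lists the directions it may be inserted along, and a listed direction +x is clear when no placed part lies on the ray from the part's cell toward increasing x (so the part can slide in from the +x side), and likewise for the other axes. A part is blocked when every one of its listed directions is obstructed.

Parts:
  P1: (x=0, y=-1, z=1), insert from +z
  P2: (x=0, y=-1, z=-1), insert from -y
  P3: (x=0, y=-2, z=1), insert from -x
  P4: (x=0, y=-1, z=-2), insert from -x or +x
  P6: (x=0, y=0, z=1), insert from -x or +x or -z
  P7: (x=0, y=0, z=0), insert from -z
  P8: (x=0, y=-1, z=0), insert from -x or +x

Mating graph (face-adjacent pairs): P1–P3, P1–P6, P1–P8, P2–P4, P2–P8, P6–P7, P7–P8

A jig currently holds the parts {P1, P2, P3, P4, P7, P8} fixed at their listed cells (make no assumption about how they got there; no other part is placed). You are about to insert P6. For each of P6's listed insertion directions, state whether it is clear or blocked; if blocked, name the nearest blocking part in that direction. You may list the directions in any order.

+x: clear; -x: clear; -z: blocked by P7

-x: ray from P6(0, 0, 1) has no placed part ⇒ clear
+x: ray from P6(0, 0, 1) has no placed part ⇒ clear
-z: nearest on ray is P7@(0, 0, 0) ⇒ blocked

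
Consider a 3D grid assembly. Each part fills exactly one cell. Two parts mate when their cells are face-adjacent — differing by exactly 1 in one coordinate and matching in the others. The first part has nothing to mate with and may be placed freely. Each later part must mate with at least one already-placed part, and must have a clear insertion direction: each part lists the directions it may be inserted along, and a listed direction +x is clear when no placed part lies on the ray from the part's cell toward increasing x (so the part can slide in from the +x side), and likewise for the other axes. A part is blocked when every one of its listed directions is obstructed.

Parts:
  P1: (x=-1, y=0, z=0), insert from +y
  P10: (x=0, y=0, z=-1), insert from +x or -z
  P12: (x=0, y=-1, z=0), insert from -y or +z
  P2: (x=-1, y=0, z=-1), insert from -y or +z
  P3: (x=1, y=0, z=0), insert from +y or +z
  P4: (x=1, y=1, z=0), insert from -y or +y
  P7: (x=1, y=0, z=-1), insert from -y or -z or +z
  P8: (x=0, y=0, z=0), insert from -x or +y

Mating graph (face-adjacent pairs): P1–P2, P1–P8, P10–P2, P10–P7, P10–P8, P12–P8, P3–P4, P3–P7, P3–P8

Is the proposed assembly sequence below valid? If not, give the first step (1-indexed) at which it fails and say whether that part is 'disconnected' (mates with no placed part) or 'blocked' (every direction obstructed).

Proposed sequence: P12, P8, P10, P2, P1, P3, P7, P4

Valid

1. P12@(0, -1, 0) [-y clear] — {P12}
2. P8@(0, 0, 0) [-x clear] — {P12, P8}
3. P10@(0, 0, -1) [+x clear] — {P10, P12, P8}
4. P2@(-1, 0, -1) [-y clear] — {P10, P12, P2, P8}
5. P1@(-1, 0, 0) [+y clear] — {P1, P10, P12, P2, P8}
6. P3@(1, 0, 0) [+y clear] — {P1, P10, P12, P2, P3, P8}
7. P7@(1, 0, -1) [-y clear] — {P1, P10, P12, P2, P3, P7, P8}
8. P4@(1, 1, 0) [+y clear] — {P1, P10, P12, P2, P3, P4, P7, P8}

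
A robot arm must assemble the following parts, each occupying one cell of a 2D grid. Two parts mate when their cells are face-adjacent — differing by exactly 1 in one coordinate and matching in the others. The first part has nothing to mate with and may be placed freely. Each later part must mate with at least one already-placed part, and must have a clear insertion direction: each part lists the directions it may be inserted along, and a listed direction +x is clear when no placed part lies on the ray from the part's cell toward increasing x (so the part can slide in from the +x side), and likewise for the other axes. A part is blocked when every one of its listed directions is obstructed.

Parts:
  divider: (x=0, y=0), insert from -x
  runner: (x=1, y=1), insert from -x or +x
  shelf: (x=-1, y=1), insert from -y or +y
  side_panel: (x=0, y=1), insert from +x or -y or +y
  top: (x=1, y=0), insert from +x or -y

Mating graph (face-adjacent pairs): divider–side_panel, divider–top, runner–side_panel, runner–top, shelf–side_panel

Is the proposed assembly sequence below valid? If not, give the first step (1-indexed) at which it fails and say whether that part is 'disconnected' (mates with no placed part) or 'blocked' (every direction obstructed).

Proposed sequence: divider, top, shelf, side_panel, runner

Invalid at step 3 (disconnected)

1. divider@(0, 0) [-x clear] — {divider}
2. top@(1, 0) [+x clear] — {divider, top}
3. shelf@(-1, 1) — no placed neighbour ⇒ disconnected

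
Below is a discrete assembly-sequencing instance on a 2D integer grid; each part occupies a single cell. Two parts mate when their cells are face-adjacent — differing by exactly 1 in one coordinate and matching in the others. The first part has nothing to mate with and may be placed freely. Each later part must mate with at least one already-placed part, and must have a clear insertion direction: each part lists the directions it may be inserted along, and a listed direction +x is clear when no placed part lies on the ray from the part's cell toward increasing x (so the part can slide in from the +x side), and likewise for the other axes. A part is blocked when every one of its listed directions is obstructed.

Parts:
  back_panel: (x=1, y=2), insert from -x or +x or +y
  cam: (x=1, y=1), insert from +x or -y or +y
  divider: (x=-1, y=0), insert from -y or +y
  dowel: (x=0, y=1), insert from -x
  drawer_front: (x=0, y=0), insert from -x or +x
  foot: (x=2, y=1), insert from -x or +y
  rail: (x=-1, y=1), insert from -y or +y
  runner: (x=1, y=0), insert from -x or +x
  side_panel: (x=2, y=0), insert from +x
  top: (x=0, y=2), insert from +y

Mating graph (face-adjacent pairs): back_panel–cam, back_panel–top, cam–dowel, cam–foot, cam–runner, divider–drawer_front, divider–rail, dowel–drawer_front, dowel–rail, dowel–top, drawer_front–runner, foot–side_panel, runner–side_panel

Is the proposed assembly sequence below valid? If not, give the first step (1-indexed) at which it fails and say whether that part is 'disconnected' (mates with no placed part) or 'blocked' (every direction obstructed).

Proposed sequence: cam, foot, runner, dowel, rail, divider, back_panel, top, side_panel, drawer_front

Invalid at step 10 (blocked)

1. cam@(1, 1) [+x clear] — {cam}
2. foot@(2, 1) [+y clear] — {cam, foot}
3. runner@(1, 0) [-x clear] — {cam, foot, runner}
4. dowel@(0, 1) [-x clear] — {cam, dowel, foot, runner}
5. rail@(-1, 1) [-y clear] — {cam, dowel, foot, rail, runner}
6. divider@(-1, 0) [-y clear] — {cam, divider, dowel, foot, rail, runner}
7. back_panel@(1, 2) [-x clear] — {back_panel, cam, divider, dowel, foot, rail, runner}
8. top@(0, 2) [+y clear] — {back_panel, cam, divider, dowel, foot, rail, runner, top}
9. side_panel@(2, 0) [+x clear] — {back_panel, cam, divider, dowel, foot, rail, runner, side_panel, top}
10. drawer_front@(0, 0) — -x/+x all obstructed ⇒ blocked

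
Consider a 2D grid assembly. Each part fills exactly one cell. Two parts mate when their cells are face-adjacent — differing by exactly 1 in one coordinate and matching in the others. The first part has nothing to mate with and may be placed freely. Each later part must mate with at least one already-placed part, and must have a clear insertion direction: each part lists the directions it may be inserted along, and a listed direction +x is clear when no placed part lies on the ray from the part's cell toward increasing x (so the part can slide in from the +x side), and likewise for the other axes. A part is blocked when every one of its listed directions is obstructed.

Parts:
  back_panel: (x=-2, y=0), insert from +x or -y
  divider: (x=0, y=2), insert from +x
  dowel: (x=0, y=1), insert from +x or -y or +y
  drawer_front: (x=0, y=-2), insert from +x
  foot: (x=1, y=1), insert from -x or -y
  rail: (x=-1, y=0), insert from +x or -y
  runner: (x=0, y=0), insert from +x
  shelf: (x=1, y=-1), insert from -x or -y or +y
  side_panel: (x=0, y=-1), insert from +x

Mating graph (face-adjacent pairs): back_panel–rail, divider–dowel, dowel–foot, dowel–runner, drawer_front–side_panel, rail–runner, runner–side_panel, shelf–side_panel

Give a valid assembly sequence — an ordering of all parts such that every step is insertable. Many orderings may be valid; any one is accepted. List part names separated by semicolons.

1. rail@(-1, 0) [+x clear] — {rail}
2. back_panel@(-2, 0) [-y clear] — {back_panel, rail}
3. runner@(0, 0) [+x clear] — {back_panel, rail, runner}
4. dowel@(0, 1) [+x clear] — {back_panel, dowel, rail, runner}
5. foot@(1, 1) [-y clear] — {back_panel, dowel, foot, rail, runner}
6. divider@(0, 2) [+x clear] — {back_panel, divider, dowel, foot, rail, runner}
7. side_panel@(0, -1) [+x clear] — {back_panel, divider, dowel, foot, rail, runner, side_panel}
8. drawer_front@(0, -2) [+x clear] — {back_panel, divider, dowel, drawer_front, foot, rail, runner, side_panel}
9. shelf@(1, -1) [-y clear] — {back_panel, divider, dowel, drawer_front, foot, rail, runner, shelf, side_panel}

rail; back_panel; runner; dowel; foot; divider; side_panel; drawer_front; shelf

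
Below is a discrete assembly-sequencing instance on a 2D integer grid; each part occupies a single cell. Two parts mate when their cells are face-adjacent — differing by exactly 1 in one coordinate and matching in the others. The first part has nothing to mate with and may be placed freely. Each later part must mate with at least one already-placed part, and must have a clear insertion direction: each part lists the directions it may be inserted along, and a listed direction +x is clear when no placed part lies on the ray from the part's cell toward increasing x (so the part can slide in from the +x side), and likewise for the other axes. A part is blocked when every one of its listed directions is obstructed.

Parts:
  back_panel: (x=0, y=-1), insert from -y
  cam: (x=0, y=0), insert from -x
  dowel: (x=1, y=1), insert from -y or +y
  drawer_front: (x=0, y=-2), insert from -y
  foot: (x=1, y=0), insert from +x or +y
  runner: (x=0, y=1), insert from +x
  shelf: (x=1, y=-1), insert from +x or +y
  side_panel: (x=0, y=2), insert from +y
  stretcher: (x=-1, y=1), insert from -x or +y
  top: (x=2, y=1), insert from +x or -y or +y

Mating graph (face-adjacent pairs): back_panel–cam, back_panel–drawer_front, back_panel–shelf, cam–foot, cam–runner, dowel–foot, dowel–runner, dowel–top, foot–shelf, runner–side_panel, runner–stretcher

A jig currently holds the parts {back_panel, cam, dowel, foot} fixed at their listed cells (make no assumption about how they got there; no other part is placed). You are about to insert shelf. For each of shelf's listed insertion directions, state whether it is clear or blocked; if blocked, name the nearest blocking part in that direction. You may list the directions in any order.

+x: ray from shelf(1, -1) has no placed part ⇒ clear
+y: nearest on ray is foot@(1, 0) ⇒ blocked

+x: clear; +y: blocked by foot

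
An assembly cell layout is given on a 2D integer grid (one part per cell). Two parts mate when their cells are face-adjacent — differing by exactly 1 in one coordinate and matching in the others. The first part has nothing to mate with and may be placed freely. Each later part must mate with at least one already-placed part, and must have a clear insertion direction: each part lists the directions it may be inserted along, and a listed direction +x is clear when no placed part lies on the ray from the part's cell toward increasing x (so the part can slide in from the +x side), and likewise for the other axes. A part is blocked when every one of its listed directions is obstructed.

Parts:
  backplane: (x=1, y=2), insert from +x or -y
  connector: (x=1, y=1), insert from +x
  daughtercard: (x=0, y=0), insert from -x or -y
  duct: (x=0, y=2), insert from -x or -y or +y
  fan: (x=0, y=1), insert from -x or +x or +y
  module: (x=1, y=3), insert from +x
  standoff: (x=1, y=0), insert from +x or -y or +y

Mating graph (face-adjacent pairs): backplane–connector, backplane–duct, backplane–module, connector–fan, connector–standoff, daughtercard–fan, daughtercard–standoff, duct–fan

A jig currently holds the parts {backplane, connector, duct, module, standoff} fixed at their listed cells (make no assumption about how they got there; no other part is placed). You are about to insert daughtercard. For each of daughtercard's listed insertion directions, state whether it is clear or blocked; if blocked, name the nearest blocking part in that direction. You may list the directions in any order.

-x: ray from daughtercard(0, 0) has no placed part ⇒ clear
-y: ray from daughtercard(0, 0) has no placed part ⇒ clear

-x: clear; -y: clear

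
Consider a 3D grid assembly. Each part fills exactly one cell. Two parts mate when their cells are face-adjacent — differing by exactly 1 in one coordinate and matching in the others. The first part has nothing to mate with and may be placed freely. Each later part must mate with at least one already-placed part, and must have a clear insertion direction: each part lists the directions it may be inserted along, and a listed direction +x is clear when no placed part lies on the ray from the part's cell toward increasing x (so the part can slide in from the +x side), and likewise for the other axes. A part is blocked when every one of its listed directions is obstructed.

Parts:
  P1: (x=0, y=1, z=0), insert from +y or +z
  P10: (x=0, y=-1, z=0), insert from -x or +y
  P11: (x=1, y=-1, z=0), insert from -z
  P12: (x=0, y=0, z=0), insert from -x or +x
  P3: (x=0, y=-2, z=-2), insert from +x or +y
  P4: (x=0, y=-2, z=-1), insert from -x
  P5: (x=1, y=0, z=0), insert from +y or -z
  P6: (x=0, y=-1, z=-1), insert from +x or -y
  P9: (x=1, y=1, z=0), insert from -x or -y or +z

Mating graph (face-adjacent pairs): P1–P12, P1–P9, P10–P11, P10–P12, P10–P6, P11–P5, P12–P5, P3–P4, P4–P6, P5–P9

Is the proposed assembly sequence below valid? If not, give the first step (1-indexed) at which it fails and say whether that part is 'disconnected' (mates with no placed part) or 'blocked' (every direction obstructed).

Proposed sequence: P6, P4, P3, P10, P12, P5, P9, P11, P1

Valid

1. P6@(0, -1, -1) [+x clear] — {P6}
2. P4@(0, -2, -1) [-x clear] — {P4, P6}
3. P3@(0, -2, -2) [+x clear] — {P3, P4, P6}
4. P10@(0, -1, 0) [-x clear] — {P10, P3, P4, P6}
5. P12@(0, 0, 0) [-x clear] — {P10, P12, P3, P4, P6}
6. P5@(1, 0, 0) [+y clear] — {P10, P12, P3, P4, P5, P6}
7. P9@(1, 1, 0) [-x clear] — {P10, P12, P3, P4, P5, P6, P9}
8. P11@(1, -1, 0) [-z clear] — {P10, P11, P12, P3, P4, P5, P6, P9}
9. P1@(0, 1, 0) [+y clear] — {P1, P10, P11, P12, P3, P4, P5, P6, P9}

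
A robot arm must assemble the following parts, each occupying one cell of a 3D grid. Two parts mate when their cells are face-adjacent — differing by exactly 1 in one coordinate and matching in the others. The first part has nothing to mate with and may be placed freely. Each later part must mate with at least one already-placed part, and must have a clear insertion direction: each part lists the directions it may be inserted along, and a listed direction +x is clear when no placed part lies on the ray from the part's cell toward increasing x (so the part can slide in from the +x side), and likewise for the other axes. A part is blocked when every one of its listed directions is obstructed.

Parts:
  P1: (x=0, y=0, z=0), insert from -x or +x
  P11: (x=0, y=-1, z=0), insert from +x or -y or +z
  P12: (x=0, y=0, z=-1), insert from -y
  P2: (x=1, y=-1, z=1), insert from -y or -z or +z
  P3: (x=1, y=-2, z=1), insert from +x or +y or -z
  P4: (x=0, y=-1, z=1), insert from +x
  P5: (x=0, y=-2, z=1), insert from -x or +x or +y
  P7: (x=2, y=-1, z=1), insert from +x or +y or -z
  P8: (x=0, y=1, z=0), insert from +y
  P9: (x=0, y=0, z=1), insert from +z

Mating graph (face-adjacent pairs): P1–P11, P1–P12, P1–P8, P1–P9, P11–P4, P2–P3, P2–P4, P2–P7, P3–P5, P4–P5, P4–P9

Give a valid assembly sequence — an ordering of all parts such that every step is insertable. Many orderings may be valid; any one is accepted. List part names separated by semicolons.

1. P4@(0, -1, 1) [+x clear] — {P4}
2. P11@(0, -1, 0) [+x clear] — {P11, P4}
3. P9@(0, 0, 1) [+z clear] — {P11, P4, P9}
4. P2@(1, -1, 1) [-y clear] — {P11, P2, P4, P9}
5. P7@(2, -1, 1) [+x clear] — {P11, P2, P4, P7, P9}
6. P3@(1, -2, 1) [+x clear] — {P11, P2, P3, P4, P7, P9}
7. P5@(0, -2, 1) [-x clear] — {P11, P2, P3, P4, P5, P7, P9}
8. P1@(0, 0, 0) [-x clear] — {P1, P11, P2, P3, P4, P5, P7, P9}
9. P12@(0, 0, -1) [-y clear] — {P1, P11, P12, P2, P3, P4, P5, P7, P9}
10. P8@(0, 1, 0) [+y clear] — {P1, P11, P12, P2, P3, P4, P5, P7, P8, P9}

P4; P11; P9; P2; P7; P3; P5; P1; P12; P8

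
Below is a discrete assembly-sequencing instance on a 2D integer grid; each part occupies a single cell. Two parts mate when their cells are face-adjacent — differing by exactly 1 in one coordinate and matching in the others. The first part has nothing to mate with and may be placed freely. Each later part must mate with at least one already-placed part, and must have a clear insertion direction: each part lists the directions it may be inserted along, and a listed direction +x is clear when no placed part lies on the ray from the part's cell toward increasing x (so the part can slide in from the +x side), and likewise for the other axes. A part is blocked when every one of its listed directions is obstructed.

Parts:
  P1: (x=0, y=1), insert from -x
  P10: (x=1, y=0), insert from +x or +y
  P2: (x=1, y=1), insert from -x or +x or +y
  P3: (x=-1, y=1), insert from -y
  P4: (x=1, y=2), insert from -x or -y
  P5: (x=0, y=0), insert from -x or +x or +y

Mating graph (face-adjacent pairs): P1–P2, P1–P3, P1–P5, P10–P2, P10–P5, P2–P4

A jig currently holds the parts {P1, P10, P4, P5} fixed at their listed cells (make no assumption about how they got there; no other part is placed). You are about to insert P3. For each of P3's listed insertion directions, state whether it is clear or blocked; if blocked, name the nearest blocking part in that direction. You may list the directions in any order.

-y: ray from P3(-1, 1) has no placed part ⇒ clear

-y: clear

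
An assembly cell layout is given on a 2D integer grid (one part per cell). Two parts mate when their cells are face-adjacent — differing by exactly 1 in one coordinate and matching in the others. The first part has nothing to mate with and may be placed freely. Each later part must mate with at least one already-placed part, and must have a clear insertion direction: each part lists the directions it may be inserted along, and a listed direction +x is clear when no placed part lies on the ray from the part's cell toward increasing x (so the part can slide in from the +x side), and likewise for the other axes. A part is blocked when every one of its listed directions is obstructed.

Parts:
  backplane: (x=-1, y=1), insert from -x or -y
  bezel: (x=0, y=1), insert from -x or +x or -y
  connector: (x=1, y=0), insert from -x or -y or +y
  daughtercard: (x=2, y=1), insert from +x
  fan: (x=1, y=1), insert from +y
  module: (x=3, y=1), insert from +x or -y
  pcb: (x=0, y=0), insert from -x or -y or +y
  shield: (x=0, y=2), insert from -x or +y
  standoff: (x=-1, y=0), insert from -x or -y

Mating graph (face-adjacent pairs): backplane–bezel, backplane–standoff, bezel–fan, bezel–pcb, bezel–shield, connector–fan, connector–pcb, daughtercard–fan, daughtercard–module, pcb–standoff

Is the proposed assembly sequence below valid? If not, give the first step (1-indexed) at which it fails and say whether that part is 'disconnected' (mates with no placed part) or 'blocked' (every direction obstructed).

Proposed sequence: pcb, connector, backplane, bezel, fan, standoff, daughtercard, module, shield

Invalid at step 3 (disconnected)

1. pcb@(0, 0) [-x clear] — {pcb}
2. connector@(1, 0) [-y clear] — {connector, pcb}
3. backplane@(-1, 1) — no placed neighbour ⇒ disconnected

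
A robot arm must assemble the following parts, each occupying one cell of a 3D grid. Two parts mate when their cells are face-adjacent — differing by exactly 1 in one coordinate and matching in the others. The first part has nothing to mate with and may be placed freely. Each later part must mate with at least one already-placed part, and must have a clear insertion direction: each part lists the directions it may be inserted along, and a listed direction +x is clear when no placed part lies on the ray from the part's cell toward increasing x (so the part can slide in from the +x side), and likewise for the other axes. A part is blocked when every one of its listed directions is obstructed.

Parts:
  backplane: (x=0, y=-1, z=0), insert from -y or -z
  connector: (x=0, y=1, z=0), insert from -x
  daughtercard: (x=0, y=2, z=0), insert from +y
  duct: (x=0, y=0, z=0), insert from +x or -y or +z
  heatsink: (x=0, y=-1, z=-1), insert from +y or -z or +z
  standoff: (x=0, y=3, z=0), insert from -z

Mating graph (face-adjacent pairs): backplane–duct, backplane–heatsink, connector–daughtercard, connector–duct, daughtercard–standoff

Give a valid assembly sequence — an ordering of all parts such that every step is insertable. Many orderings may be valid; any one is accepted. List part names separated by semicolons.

daughtercard; connector; duct; backplane; heatsink; standoff

1. daughtercard@(0, 2, 0) [+y clear] — {daughtercard}
2. connector@(0, 1, 0) [-x clear] — {connector, daughtercard}
3. duct@(0, 0, 0) [+x clear] — {connector, daughtercard, duct}
4. backplane@(0, -1, 0) [-y clear] — {backplane, connector, daughtercard, duct}
5. heatsink@(0, -1, -1) [+y clear] — {backplane, connector, daughtercard, duct, heatsink}
6. standoff@(0, 3, 0) [-z clear] — {backplane, connector, daughtercard, duct, heatsink, standoff}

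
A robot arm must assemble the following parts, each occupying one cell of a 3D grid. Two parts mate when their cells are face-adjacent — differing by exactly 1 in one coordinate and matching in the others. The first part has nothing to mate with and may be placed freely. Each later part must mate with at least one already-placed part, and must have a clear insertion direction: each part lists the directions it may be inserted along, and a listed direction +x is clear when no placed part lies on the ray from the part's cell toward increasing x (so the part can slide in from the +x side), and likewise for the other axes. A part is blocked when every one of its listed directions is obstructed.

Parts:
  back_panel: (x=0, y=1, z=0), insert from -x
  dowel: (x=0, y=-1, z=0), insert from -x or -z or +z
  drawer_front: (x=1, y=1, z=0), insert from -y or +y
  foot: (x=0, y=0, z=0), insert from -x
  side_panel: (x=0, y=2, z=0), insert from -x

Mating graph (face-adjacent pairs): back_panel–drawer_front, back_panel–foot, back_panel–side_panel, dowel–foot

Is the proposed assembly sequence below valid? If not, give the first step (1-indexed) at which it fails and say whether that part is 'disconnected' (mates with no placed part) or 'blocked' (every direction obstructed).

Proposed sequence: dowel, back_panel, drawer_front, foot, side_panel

Invalid at step 2 (disconnected)

1. dowel@(0, -1, 0) [-x clear] — {dowel}
2. back_panel@(0, 1, 0) — no placed neighbour ⇒ disconnected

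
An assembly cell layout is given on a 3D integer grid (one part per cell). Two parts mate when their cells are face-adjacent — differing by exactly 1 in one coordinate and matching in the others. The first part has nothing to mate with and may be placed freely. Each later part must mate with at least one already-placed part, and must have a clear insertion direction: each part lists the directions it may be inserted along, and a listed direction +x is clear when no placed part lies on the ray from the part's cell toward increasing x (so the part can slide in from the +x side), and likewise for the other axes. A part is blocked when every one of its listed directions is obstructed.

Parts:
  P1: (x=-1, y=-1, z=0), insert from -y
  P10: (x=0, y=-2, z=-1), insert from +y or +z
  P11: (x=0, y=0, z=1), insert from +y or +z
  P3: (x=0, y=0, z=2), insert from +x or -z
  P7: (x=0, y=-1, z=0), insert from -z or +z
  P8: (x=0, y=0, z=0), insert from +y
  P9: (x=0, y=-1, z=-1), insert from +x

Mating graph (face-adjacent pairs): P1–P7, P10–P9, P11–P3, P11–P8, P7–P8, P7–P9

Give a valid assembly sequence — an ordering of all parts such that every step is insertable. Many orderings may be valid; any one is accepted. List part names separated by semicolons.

1. P8@(0, 0, 0) [+y clear] — {P8}
2. P11@(0, 0, 1) [+y clear] — {P11, P8}
3. P3@(0, 0, 2) [+x clear] — {P11, P3, P8}
4. P7@(0, -1, 0) [-z clear] — {P11, P3, P7, P8}
5. P1@(-1, -1, 0) [-y clear] — {P1, P11, P3, P7, P8}
6. P9@(0, -1, -1) [+x clear] — {P1, P11, P3, P7, P8, P9}
7. P10@(0, -2, -1) [+z clear] — {P1, P10, P11, P3, P7, P8, P9}

P8; P11; P3; P7; P1; P9; P10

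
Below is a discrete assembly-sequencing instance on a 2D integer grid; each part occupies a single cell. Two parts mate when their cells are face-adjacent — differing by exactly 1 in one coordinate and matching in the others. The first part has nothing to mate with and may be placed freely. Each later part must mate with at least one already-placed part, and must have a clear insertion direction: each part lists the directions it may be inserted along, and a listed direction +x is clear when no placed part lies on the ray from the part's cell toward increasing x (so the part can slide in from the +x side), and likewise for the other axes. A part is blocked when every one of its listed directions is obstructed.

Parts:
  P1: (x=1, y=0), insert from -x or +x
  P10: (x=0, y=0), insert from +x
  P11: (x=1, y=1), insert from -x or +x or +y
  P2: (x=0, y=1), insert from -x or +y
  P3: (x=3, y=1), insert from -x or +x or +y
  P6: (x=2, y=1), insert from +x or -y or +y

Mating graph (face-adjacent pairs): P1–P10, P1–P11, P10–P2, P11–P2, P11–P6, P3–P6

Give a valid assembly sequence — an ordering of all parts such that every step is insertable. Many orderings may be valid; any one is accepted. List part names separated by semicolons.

P11; P2; P10; P6; P3; P1

1. P11@(1, 1) [-x clear] — {P11}
2. P2@(0, 1) [-x clear] — {P11, P2}
3. P10@(0, 0) [+x clear] — {P10, P11, P2}
4. P6@(2, 1) [+x clear] — {P10, P11, P2, P6}
5. P3@(3, 1) [+x clear] — {P10, P11, P2, P3, P6}
6. P1@(1, 0) [+x clear] — {P1, P10, P11, P2, P3, P6}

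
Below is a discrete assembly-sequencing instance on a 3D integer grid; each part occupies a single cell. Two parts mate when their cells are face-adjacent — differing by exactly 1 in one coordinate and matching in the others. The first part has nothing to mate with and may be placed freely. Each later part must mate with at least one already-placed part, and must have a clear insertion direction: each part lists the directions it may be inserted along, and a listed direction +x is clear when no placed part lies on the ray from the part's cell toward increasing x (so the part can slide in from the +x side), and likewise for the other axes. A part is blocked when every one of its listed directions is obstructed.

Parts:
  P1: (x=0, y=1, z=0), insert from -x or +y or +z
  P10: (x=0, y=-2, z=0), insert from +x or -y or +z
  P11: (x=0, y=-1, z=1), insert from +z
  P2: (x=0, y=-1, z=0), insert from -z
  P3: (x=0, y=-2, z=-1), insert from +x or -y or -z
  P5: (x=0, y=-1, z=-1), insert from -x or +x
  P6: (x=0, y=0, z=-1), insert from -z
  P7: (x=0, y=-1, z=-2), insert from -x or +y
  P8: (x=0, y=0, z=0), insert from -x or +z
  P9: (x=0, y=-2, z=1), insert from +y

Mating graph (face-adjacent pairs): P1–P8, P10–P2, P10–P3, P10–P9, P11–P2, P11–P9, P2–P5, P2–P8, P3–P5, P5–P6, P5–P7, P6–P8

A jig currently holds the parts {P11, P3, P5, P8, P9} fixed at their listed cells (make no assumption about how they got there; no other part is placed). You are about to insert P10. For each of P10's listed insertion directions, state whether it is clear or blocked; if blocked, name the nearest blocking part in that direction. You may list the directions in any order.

+x: clear; +z: blocked by P9; -y: clear

+x: ray from P10(0, -2, 0) has no placed part ⇒ clear
-y: ray from P10(0, -2, 0) has no placed part ⇒ clear
+z: nearest on ray is P9@(0, -2, 1) ⇒ blocked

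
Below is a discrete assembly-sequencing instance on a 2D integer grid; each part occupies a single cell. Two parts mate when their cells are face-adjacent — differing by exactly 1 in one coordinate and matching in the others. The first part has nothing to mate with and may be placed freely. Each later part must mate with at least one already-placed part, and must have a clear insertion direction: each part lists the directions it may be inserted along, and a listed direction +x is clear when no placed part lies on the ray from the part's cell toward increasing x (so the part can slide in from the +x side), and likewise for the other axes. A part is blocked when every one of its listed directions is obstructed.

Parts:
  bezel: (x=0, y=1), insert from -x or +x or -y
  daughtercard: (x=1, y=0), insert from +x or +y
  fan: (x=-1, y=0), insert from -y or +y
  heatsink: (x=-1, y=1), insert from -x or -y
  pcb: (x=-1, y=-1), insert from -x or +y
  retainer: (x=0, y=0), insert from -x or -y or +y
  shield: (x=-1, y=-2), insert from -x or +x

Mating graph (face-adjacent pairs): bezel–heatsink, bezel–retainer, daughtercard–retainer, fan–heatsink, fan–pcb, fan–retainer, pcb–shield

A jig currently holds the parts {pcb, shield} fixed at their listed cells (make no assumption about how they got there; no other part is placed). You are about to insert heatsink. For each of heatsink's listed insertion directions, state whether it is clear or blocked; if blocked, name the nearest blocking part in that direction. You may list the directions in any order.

-x: clear; -y: blocked by pcb

-x: ray from heatsink(-1, 1) has no placed part ⇒ clear
-y: nearest on ray is pcb@(-1, -1) ⇒ blocked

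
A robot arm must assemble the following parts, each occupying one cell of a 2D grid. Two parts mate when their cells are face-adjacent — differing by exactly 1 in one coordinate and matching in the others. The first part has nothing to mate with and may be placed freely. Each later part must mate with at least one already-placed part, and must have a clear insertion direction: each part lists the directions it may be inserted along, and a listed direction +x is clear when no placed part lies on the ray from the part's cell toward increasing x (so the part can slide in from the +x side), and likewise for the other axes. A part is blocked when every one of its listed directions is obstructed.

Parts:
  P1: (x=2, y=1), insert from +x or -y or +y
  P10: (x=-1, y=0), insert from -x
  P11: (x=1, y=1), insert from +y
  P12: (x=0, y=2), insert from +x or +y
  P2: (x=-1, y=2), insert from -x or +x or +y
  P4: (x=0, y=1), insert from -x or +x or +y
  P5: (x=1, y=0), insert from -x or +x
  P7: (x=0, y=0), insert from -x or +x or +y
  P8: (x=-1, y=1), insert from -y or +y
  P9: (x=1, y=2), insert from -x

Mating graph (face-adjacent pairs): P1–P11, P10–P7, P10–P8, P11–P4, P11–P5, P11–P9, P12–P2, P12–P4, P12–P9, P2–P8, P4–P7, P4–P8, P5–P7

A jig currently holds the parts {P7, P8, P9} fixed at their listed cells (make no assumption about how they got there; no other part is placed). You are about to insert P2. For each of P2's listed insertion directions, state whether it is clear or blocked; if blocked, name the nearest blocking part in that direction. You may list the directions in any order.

-x: ray from P2(-1, 2) has no placed part ⇒ clear
+x: nearest on ray is P9@(1, 2) ⇒ blocked
+y: ray from P2(-1, 2) has no placed part ⇒ clear

+x: blocked by P9; +y: clear; -x: clear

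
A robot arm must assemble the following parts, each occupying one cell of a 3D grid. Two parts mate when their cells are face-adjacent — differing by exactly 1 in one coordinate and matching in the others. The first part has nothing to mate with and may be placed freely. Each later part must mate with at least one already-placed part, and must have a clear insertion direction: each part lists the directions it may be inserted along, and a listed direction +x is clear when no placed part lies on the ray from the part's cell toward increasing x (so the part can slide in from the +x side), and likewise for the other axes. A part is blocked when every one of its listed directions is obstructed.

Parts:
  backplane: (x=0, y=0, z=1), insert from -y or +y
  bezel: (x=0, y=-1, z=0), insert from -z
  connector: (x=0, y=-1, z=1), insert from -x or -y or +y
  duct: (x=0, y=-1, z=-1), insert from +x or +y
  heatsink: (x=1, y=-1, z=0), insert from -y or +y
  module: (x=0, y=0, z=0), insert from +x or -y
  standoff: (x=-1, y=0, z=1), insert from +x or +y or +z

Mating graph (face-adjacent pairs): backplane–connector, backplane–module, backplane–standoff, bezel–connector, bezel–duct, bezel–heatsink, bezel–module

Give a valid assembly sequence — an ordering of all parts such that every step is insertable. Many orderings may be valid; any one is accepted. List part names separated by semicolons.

1. connector@(0, -1, 1) [-x clear] — {connector}
2. backplane@(0, 0, 1) [+y clear] — {backplane, connector}
3. module@(0, 0, 0) [+x clear] — {backplane, connector, module}
4. standoff@(-1, 0, 1) [+y clear] — {backplane, connector, module, standoff}
5. bezel@(0, -1, 0) [-z clear] — {backplane, bezel, connector, module, standoff}
6. duct@(0, -1, -1) [+x clear] — {backplane, bezel, connector, duct, module, standoff}
7. heatsink@(1, -1, 0) [-y clear] — {backplane, bezel, connector, duct, heatsink, module, standoff}

connector; backplane; module; standoff; bezel; duct; heatsink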